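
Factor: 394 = 2^1*197^1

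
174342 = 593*294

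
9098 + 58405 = 67503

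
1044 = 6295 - 5251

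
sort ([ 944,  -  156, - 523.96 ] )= [ - 523.96,-156,  944 ] 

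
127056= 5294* 24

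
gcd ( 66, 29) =1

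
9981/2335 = 4+641/2335 = 4.27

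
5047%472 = 327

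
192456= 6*32076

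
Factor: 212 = 2^2*53^1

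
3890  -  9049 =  - 5159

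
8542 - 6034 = 2508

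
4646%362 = 302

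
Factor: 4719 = 3^1*11^2*13^1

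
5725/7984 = 5725/7984 = 0.72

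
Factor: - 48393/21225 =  - 3^1*5^(- 2 )*19^1 = - 57/25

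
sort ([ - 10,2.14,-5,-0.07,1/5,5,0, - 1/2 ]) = [ -10, - 5,-1/2, - 0.07, 0,1/5, 2.14, 5] 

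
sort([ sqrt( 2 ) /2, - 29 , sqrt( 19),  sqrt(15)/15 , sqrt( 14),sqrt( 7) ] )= [-29, sqrt( 15)/15,sqrt( 2) /2,sqrt( 7), sqrt( 14), sqrt( 19) ]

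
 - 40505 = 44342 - 84847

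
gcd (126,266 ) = 14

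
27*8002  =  216054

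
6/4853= 6/4853 =0.00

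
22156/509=43 + 269/509 =43.53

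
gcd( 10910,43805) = 5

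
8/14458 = 4/7229 = 0.00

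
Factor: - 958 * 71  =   -68018 = - 2^1 * 71^1 * 479^1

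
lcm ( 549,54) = 3294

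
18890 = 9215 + 9675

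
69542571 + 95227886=164770457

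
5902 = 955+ 4947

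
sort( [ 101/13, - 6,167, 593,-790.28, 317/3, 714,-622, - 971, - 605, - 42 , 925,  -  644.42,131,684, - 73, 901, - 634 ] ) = [ - 971,-790.28, - 644.42,-634, - 622, - 605 , - 73,-42, - 6, 101/13, 317/3, 131, 167,  593,684, 714, 901, 925 ] 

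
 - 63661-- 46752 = -16909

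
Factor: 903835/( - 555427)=-5^1*19^(-1)*23^ ( - 1) * 31^ ( - 1)*41^( - 1)*163^1*1109^1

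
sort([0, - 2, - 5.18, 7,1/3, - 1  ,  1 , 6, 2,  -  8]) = [ - 8, - 5.18,-2, - 1,0,1/3,1,2,6,7]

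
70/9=70/9 = 7.78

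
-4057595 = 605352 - 4662947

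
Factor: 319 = 11^1 *29^1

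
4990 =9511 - 4521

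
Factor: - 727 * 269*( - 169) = 33050147 = 13^2*269^1*727^1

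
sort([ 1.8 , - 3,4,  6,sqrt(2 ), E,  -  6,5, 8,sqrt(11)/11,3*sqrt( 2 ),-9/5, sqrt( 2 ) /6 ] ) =[ - 6, - 3, - 9/5,sqrt( 2 )/6,sqrt ( 11)/11,sqrt( 2 ), 1.8,E,4,3*sqrt(2 ),5,  6, 8 ] 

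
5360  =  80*67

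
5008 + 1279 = 6287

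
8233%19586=8233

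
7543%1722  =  655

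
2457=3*819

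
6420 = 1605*4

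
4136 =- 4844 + 8980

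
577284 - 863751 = - 286467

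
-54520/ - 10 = 5452 + 0/1   =  5452.00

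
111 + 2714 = 2825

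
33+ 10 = 43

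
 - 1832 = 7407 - 9239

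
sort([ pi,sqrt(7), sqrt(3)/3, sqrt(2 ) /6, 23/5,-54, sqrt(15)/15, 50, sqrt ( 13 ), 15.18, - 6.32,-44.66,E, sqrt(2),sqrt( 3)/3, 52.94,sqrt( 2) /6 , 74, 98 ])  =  [  -  54, - 44.66,-6.32, sqrt(2)/6,sqrt ( 2) /6, sqrt(15)/15,sqrt( 3 ) /3,sqrt(3)/3, sqrt(2),  sqrt( 7), E,pi, sqrt(13), 23/5,  15.18,50, 52.94,74,98] 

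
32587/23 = 1416 + 19/23 = 1416.83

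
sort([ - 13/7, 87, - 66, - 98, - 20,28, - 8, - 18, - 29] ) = [ - 98, - 66, - 29, - 20, - 18, - 8, - 13/7,28, 87] 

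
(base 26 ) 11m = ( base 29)os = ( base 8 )1324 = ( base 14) 39a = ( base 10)724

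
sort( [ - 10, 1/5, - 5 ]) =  [ - 10, - 5, 1/5 ]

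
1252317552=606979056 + 645338496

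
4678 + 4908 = 9586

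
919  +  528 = 1447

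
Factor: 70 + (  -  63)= 7^1  =  7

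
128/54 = 2 + 10/27 = 2.37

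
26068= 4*6517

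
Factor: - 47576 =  - 2^3*19^1*313^1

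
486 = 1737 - 1251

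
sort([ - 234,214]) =[ - 234,214]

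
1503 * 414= 622242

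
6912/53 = 130 + 22/53 = 130.42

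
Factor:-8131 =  - 47^1 *173^1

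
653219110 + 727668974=1380888084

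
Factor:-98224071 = - 3^1*11^1*863^1*3449^1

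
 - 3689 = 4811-8500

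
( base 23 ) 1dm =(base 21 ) 1JA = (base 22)1GE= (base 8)1522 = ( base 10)850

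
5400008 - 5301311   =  98697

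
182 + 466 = 648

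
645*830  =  535350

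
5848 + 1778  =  7626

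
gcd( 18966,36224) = 2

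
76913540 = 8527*9020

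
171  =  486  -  315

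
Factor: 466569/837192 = 155523/279064 = 2^( - 3)*3^1*47^1*1103^1 * 34883^( - 1 ) 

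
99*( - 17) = -1683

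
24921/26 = 1917/2 = 958.50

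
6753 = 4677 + 2076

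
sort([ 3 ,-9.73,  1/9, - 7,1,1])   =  [  -  9.73, - 7,1/9,1,1, 3]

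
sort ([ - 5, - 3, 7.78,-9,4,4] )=[-9,-5, - 3, 4, 4, 7.78] 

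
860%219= 203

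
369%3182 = 369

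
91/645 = 91/645 = 0.14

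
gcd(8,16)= 8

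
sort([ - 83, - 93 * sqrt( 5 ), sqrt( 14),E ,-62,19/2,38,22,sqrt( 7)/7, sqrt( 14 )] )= [ - 93*sqrt( 5), - 83,-62,  sqrt (7) /7,E, sqrt( 14), sqrt( 14 ),19/2,  22, 38] 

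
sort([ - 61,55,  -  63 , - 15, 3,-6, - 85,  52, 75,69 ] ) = [  -  85 , - 63, - 61, -15 , - 6,3, 52,55, 69,75]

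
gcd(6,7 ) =1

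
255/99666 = 85/33222 = 0.00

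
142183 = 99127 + 43056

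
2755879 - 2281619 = 474260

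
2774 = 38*73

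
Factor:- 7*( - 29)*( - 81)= -3^4 * 7^1*29^1 = -  16443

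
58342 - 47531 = 10811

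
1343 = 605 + 738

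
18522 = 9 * 2058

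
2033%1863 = 170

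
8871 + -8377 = 494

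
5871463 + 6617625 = 12489088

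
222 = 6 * 37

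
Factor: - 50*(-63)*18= 56700 =2^2* 3^4*5^2*7^1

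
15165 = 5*3033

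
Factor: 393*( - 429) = -3^2*11^1*13^1*131^1 =- 168597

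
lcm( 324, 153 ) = 5508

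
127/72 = 127/72 = 1.76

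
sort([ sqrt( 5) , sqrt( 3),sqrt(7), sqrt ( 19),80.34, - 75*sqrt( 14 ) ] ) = [  -  75 *sqrt( 14 ), sqrt(3),sqrt(5 ),  sqrt(7 ),sqrt( 19), 80.34]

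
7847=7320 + 527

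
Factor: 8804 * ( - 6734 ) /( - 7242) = 417508/51 = 2^2*3^(- 1) * 7^1 *13^1 * 17^(-1) *31^1 *37^1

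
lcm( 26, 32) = 416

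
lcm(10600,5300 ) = 10600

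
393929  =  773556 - 379627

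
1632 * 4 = 6528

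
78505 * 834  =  65473170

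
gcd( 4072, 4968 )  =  8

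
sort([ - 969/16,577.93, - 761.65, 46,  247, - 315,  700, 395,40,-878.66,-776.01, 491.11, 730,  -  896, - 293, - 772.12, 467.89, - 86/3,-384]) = [ - 896,-878.66, - 776.01,-772.12,-761.65, - 384, - 315, - 293, - 969/16, - 86/3,40, 46,247,  395,  467.89, 491.11,577.93,700,  730] 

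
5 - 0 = 5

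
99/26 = 99/26 = 3.81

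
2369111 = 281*8431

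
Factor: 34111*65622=2238432042=2^1*3^1 * 7^1*11^1*443^1*10937^1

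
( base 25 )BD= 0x120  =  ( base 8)440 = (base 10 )288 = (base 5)2123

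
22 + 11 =33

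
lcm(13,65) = 65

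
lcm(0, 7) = 0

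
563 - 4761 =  - 4198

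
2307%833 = 641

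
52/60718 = 26/30359 = 0.00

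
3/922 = 3/922 = 0.00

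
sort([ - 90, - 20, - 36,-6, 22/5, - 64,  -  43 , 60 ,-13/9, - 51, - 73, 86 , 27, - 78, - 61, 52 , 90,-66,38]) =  [ - 90,- 78, -73, - 66, - 64 , - 61, - 51, - 43 ,-36, - 20,-6, - 13/9 , 22/5,27, 38 , 52,60 , 86, 90 ]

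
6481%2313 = 1855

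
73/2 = 36+1/2 = 36.50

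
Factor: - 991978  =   - 2^1* 13^1 * 38153^1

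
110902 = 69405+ 41497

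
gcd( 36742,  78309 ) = 1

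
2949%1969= 980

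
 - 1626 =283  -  1909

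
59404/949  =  62+566/949 = 62.60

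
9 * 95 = 855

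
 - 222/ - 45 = 4 +14/15 = 4.93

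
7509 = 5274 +2235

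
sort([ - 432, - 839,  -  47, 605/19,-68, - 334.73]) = [  -  839, - 432,  -  334.73,- 68, - 47, 605/19 ] 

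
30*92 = 2760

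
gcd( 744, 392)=8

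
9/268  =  9/268 = 0.03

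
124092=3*41364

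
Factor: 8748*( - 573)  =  -5012604 = -2^2 * 3^8*191^1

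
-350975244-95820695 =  -446795939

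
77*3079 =237083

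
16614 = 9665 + 6949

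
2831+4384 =7215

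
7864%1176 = 808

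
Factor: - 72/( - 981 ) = 8/109 = 2^3*109^ (  -  1 ) 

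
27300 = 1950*14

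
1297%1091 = 206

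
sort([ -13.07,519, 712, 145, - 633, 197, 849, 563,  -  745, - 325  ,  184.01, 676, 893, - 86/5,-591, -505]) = [ - 745,  -  633,-591, - 505, -325, - 86/5, - 13.07, 145,184.01, 197, 519, 563,676,712,849,  893]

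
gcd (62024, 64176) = 8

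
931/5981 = 931/5981=0.16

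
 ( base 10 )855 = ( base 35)OF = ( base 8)1527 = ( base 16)357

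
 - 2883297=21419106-24302403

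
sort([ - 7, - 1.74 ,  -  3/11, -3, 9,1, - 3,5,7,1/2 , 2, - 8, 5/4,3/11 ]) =[ - 8, - 7, - 3,  -  3, - 1.74, - 3/11,3/11,1/2,1 , 5/4, 2,5,  7,9] 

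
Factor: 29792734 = 2^1*349^1*42683^1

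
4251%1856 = 539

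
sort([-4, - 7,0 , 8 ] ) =[ - 7, - 4 , 0,8] 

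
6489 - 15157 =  - 8668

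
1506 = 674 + 832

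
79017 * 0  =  0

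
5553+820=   6373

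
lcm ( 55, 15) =165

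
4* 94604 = 378416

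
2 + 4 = 6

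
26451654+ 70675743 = 97127397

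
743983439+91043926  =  835027365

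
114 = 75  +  39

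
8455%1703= 1643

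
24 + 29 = 53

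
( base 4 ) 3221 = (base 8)351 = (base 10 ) 233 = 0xE9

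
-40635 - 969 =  - 41604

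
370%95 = 85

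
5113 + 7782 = 12895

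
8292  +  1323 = 9615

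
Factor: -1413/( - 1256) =9/8 = 2^ (-3)*3^2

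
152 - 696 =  - 544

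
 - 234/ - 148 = 117/74   =  1.58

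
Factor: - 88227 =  - 3^2*9803^1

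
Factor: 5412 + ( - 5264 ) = 148 = 2^2 * 37^1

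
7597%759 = 7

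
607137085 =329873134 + 277263951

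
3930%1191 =357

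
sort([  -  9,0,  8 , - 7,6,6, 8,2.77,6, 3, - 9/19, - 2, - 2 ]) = [-9, - 7, - 2, - 2,  -  9/19,0,2.77,3, 6,6,6,8, 8 ]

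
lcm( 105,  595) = 1785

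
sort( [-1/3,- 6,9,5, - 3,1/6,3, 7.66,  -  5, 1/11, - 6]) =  [-6,  -  6,-5, - 3, - 1/3, 1/11,1/6,3,5,7.66, 9]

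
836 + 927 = 1763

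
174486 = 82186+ 92300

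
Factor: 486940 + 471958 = 958898=2^1 * 263^1 *1823^1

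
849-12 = 837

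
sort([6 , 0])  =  [0, 6 ]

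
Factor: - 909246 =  - 2^1* 3^1*13^1*11657^1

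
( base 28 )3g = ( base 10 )100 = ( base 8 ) 144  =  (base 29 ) 3D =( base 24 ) 44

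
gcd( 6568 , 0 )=6568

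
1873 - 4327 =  - 2454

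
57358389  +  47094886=104453275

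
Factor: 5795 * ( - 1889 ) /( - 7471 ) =5^1*19^1 * 31^(-1) * 61^1*241^( - 1 )*1889^1 = 10946755/7471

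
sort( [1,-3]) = [ - 3 , 1]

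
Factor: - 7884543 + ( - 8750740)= - 16635283 = - 7^1*2376469^1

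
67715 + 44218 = 111933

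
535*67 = 35845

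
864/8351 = 864/8351 =0.10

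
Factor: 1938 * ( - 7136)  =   - 13829568=- 2^6*3^1*17^1*19^1*223^1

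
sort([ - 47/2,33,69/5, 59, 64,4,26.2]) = [ - 47/2,4, 69/5, 26.2, 33,59, 64 ]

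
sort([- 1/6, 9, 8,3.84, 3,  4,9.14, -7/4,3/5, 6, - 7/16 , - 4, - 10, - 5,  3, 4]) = [ - 10 ,  -  5, - 4, - 7/4,-7/16, - 1/6, 3/5 , 3,  3, 3.84, 4,4 , 6, 8, 9, 9.14] 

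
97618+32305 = 129923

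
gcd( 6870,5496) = 1374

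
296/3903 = 296/3903 = 0.08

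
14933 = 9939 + 4994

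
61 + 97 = 158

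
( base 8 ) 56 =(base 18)2a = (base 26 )1K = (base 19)28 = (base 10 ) 46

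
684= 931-247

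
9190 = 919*10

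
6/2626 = 3/1313 = 0.00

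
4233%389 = 343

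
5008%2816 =2192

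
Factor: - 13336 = -2^3 * 1667^1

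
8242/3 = 8242/3 = 2747.33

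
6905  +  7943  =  14848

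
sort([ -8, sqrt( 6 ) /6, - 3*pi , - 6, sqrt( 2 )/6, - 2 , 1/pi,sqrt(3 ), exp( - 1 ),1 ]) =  [ - 3*pi, - 8, - 6, - 2, sqrt( 2 ) /6,1/pi, exp( - 1 ), sqrt( 6)/6, 1, sqrt( 3) ] 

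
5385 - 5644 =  - 259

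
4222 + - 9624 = -5402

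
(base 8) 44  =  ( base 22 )1e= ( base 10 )36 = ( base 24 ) 1c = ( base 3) 1100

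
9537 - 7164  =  2373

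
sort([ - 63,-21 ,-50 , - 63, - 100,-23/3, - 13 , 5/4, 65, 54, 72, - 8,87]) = [ - 100,  -  63, - 63, - 50, - 21 , -13,-8, - 23/3, 5/4, 54, 65, 72,87]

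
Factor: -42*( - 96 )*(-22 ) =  - 2^7*3^2*7^1*11^1 = - 88704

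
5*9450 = 47250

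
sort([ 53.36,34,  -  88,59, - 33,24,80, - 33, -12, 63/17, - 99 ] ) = [ - 99,- 88, -33, - 33, - 12,63/17,24,34, 53.36, 59,80 ]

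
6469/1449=6469/1449=   4.46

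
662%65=12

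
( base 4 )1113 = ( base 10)87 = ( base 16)57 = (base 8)127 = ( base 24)3F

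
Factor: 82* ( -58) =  - 2^2*29^1*41^1=-4756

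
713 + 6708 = 7421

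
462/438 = 77/73 = 1.05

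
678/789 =226/263 = 0.86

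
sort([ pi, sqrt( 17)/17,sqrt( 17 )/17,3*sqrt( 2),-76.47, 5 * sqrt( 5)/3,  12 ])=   [-76.47, sqrt( 17) /17, sqrt( 17) /17, pi , 5 * sqrt( 5 ) /3,3 * sqrt( 2 )  ,  12] 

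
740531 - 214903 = 525628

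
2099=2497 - 398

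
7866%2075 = 1641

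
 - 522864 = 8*( - 65358 )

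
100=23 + 77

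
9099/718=12 + 483/718 = 12.67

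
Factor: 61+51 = 2^4*7^1 = 112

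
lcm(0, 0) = 0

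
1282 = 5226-3944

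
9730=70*139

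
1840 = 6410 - 4570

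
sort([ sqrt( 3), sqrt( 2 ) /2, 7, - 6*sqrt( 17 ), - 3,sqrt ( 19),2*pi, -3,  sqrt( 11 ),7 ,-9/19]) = [ - 6*sqrt( 17), - 3, - 3,-9/19,sqrt( 2)/2,sqrt ( 3),sqrt( 11 ),sqrt(19),  2*pi,7, 7 ] 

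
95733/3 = 31911  =  31911.00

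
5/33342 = 5/33342 = 0.00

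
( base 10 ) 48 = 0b110000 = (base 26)1M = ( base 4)300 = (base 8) 60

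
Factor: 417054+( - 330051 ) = 87003 = 3^2*7^1 * 1381^1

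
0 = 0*79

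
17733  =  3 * 5911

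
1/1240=1/1240 = 0.00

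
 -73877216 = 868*( - 85112)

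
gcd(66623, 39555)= 1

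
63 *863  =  54369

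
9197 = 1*9197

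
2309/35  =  65 + 34/35 = 65.97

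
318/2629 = 318/2629  =  0.12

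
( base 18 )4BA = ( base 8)2740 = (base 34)1a8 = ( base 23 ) 2J9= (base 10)1504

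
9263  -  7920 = 1343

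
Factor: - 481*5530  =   - 2659930= -2^1*5^1*7^1*13^1*37^1  *  79^1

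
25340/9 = 2815 + 5/9 = 2815.56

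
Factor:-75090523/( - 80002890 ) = 2^(-1)*3^( - 5 )*5^(  -  1 ) * 11^( - 1 )*41^( - 1 )*71^1*73^( - 1 )*1057613^1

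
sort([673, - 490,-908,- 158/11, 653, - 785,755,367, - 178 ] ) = [ - 908,-785, - 490, - 178 , - 158/11 , 367,653,673,755]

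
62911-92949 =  - 30038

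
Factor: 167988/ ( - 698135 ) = - 2^2*3^1 * 5^( - 1 )*13999^1*139627^( - 1)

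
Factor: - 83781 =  - 3^3*29^1*107^1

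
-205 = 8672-8877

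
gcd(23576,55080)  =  8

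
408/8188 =102/2047 = 0.05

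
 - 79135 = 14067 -93202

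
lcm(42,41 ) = 1722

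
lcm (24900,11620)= 174300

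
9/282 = 3/94 = 0.03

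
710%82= 54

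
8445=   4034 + 4411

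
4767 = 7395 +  - 2628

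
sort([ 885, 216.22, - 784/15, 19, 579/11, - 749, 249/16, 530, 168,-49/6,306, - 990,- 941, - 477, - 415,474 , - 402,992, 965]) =[-990 , - 941,- 749,- 477, - 415,  -  402,  -  784/15,-49/6,249/16 , 19, 579/11,168,216.22, 306,474,530,  885 , 965 , 992 ] 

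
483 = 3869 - 3386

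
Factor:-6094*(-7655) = 46649570 = 2^1 * 5^1*11^1 * 277^1 * 1531^1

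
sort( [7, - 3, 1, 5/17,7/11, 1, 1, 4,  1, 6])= [-3, 5/17, 7/11,1,1, 1,1, 4 , 6, 7]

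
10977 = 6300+4677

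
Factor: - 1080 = -2^3* 3^3 * 5^1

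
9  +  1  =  10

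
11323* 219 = 2479737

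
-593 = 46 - 639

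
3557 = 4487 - 930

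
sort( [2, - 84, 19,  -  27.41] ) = [ - 84, - 27.41, 2, 19]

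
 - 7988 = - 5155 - 2833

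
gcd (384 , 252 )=12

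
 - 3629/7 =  - 519 + 4/7 = - 518.43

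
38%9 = 2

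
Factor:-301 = -7^1*43^1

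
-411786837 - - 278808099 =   -  132978738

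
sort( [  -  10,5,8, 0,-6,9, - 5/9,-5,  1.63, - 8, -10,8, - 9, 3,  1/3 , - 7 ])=[-10,  -  10,-9 ,  -  8, - 7, - 6,  -  5, - 5/9 , 0,  1/3, 1.63,3,  5,8, 8,9 ]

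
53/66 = 53/66 = 0.80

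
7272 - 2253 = 5019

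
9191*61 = 560651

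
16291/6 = 2715 +1/6 = 2715.17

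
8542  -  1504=7038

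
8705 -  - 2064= 10769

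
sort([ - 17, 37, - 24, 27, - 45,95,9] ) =[-45, - 24,-17, 9, 27, 37, 95] 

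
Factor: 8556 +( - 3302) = 5254 = 2^1*37^1 *71^1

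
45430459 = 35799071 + 9631388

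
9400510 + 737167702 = 746568212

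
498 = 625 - 127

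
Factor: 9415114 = 2^1 * 457^1*10301^1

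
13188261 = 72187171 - 58998910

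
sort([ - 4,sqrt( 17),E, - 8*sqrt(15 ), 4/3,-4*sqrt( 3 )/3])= [ - 8*sqrt( 15),-4,  -  4*sqrt (3)/3, 4/3, E,sqrt( 17 )]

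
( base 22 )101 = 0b111100101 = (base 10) 485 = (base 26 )IH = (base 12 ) 345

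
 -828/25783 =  - 36/1121 = - 0.03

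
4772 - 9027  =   - 4255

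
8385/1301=8385/1301 = 6.45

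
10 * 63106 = 631060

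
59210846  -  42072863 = 17137983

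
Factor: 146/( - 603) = - 2^1*3^(  -  2)*67^( - 1 )*73^1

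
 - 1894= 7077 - 8971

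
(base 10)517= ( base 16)205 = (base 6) 2221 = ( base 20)15h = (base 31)gl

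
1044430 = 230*4541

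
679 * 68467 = 46489093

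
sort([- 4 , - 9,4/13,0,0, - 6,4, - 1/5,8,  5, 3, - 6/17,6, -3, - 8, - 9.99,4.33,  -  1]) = [ - 9.99, - 9 ,  -  8, - 6,  -  4, - 3, - 1, - 6/17, - 1/5,0,0 , 4/13, 3,4,  4.33,  5 , 6,8 ] 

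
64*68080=4357120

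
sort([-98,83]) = [ - 98,83]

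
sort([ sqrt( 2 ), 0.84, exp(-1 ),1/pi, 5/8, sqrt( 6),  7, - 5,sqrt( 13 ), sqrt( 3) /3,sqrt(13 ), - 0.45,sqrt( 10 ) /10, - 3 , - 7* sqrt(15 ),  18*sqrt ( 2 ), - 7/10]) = [  -  7*sqrt(15 ),  -  5, - 3, - 7/10, - 0.45, sqrt( 10 ) /10,1/pi,exp( - 1 ), sqrt(3) /3,  5/8, 0.84, sqrt( 2 ), sqrt(6 ), sqrt(13 ),  sqrt( 13),7, 18*sqrt( 2 )]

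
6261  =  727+5534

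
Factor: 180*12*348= 2^6 * 3^4*5^1*29^1 =751680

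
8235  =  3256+4979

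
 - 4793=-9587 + 4794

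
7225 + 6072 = 13297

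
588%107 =53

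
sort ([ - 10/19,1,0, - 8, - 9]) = [ - 9, - 8, - 10/19,0,1 ] 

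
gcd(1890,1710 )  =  90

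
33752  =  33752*1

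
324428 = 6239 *52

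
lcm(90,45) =90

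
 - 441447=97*( - 4551)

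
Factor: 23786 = 2^1*7^1*1699^1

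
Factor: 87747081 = 3^1 * 17^1*31^1*55501^1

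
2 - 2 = 0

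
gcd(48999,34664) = 1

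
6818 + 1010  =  7828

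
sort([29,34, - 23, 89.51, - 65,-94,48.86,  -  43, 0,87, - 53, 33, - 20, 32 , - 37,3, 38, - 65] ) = [- 94, - 65,- 65, - 53 ,-43, - 37, - 23, - 20 , 0,3,29,32,33,34,38,48.86, 87, 89.51] 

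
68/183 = 68/183 = 0.37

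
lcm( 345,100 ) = 6900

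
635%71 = 67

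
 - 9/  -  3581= 9/3581 = 0.00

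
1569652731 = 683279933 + 886372798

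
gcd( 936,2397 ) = 3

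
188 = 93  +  95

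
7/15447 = 7/15447 =0.00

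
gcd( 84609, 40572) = 63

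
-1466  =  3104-4570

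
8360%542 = 230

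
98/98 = 1 = 1.00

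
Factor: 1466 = 2^1*733^1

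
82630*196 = 16195480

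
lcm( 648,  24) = 648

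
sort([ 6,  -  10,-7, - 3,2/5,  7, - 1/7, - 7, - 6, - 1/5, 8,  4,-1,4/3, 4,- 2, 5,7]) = [  -  10, - 7, - 7,- 6, - 3, - 2, - 1 , - 1/5 , - 1/7, 2/5, 4/3, 4, 4,5,  6, 7,7, 8 ]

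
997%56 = 45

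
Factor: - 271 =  - 271^1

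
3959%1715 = 529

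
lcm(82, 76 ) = 3116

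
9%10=9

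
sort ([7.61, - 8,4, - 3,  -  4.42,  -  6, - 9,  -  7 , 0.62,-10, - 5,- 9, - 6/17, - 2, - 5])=[ - 10, - 9,-9,- 8, - 7, - 6,-5, - 5, - 4.42, - 3, - 2,-6/17,0.62,  4,7.61]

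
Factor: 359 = 359^1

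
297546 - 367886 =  - 70340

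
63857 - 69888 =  - 6031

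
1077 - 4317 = -3240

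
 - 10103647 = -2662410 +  - 7441237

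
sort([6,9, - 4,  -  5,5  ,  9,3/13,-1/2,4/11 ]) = [ - 5, - 4, - 1/2,3/13 , 4/11, 5, 6, 9, 9]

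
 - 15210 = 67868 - 83078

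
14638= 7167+7471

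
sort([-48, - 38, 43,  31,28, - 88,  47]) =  [  -  88,-48,-38, 28,31, 43, 47]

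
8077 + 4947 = 13024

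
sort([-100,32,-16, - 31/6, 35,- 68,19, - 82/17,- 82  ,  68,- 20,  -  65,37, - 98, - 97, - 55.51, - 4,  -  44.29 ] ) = [ - 100,-98, - 97, - 82,  -  68,-65, - 55.51 , - 44.29, - 20,-16  ,- 31/6, - 82/17,-4, 19, 32, 35 , 37, 68]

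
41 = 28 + 13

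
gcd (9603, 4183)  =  1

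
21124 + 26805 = 47929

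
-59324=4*( -14831)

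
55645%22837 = 9971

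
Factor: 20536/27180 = 2^1*3^( - 2)*5^( - 1)*17^1=34/45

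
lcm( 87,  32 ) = 2784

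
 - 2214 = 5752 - 7966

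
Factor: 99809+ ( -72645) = 2^2*6791^1 = 27164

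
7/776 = 7/776 = 0.01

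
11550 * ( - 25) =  - 288750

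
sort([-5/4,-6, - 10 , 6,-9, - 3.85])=[ - 10, - 9, - 6,-3.85, - 5/4,6]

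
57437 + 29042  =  86479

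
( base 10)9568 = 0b10010101100000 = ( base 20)13i8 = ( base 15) 2C7D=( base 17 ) 1g1e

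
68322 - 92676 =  - 24354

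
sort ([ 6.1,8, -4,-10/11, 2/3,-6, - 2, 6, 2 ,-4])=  [ - 6, - 4,-4, - 2,-10/11, 2/3, 2, 6, 6.1 , 8]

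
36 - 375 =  - 339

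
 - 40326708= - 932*43269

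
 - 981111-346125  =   - 1327236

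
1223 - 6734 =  -5511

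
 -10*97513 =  - 975130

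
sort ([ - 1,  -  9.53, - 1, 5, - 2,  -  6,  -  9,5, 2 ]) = [ - 9.53, - 9, - 6, - 2,-1 ,  -  1, 2, 5, 5]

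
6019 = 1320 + 4699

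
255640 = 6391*40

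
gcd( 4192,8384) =4192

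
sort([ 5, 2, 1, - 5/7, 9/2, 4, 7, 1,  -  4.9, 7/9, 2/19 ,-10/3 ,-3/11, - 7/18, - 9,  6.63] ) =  [ - 9, - 4.9 , - 10/3, - 5/7 , - 7/18,-3/11, 2/19, 7/9, 1, 1, 2, 4  ,  9/2,5, 6.63,7] 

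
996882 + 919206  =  1916088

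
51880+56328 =108208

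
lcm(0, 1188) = 0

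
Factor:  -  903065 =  - 5^1 * 109^1*1657^1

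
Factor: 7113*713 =3^1*23^1*31^1*2371^1 = 5071569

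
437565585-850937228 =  - 413371643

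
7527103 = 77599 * 97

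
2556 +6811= 9367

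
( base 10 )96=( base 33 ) 2U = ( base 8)140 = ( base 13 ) 75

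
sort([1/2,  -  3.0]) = [-3.0,1/2 ] 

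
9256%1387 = 934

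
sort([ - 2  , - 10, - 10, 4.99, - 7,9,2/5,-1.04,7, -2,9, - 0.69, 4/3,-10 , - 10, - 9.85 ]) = [ - 10,  -  10,  -  10, - 10,-9.85,- 7,-2, - 2, - 1.04, - 0.69 , 2/5,4/3 , 4.99,7  ,  9 , 9 ] 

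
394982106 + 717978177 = 1112960283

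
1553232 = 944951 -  - 608281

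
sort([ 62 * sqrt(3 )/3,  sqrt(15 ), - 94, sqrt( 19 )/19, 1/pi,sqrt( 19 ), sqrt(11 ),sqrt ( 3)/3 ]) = [ - 94,sqrt( 19 )/19 , 1/pi,sqrt(3 )/3, sqrt( 11),sqrt (15),sqrt( 19),62*sqrt (3 )/3 ]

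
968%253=209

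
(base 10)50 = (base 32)1i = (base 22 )26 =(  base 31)1J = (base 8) 62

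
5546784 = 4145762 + 1401022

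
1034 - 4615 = -3581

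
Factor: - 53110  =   - 2^1*5^1* 47^1*113^1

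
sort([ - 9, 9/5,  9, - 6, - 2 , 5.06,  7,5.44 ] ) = [ - 9,-6,-2,9/5,  5.06, 5.44,7,9 ]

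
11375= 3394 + 7981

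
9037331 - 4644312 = 4393019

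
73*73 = 5329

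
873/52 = 16 + 41/52 = 16.79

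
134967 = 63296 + 71671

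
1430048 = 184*7772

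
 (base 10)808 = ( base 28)10O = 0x328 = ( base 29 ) rp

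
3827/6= 637 + 5/6= 637.83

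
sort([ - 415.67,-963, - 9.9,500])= [ - 963, - 415.67, - 9.9,500] 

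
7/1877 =7/1877=0.00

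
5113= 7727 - 2614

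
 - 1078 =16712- 17790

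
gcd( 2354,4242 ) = 2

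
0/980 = 0 = 0.00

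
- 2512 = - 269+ - 2243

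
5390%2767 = 2623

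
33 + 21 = 54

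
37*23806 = 880822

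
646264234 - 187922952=458341282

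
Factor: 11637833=67^1 * 173699^1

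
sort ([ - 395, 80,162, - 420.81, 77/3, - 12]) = [ - 420.81, - 395 , - 12, 77/3, 80, 162 ]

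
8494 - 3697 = 4797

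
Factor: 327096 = 2^3* 3^2* 7^1 * 11^1*59^1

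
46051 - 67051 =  - 21000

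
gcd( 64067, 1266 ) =1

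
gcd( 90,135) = 45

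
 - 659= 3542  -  4201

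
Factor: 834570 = 2^1 * 3^3*5^1*11^1 * 281^1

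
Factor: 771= 3^1* 257^1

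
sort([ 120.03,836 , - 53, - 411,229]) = [-411,  -  53, 120.03,229,836]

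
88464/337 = 262 + 170/337 = 262.50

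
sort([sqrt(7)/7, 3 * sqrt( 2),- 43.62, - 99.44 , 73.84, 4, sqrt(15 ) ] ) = [ - 99.44  ,- 43.62, sqrt ( 7 ) /7, sqrt ( 15 ), 4,3 *sqrt(2),73.84 ] 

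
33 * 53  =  1749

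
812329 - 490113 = 322216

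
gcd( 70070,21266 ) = 98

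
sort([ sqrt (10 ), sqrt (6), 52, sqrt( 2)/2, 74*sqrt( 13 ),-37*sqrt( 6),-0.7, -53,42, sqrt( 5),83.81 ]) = [ - 37*sqrt( 6), - 53, - 0.7 , sqrt (2 )/2, sqrt(5), sqrt( 6 ), sqrt( 10),  42,  52, 83.81, 74*sqrt( 13)]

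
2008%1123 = 885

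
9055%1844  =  1679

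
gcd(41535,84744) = 9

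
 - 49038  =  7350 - 56388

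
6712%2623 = 1466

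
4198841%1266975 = 397916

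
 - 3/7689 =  - 1/2563 = - 0.00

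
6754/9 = 750 + 4/9 = 750.44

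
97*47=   4559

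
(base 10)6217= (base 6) 44441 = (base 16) 1849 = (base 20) FAH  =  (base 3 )22112021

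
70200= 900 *78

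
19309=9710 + 9599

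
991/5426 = 991/5426 = 0.18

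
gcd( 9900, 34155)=495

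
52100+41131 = 93231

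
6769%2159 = 292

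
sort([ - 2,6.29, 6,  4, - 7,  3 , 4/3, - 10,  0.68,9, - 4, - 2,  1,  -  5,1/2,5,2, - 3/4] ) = [ - 10,  -  7,  -  5,  -  4, - 2, - 2, - 3/4,  1/2,0.68,1,4/3,2, 3,4  ,  5,6,6.29, 9]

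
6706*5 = 33530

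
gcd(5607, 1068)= 267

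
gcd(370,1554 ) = 74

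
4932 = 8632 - 3700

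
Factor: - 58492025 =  - 5^2*2339681^1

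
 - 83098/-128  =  41549/64 = 649.20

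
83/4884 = 83/4884 = 0.02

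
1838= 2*919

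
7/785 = 7/785 = 0.01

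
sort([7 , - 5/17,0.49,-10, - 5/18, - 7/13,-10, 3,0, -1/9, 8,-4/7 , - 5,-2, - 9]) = [-10, - 10, - 9, - 5,-2, - 4/7, - 7/13, - 5/17,- 5/18, - 1/9, 0,  0.49, 3, 7 , 8 ]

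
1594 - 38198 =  - 36604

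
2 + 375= 377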